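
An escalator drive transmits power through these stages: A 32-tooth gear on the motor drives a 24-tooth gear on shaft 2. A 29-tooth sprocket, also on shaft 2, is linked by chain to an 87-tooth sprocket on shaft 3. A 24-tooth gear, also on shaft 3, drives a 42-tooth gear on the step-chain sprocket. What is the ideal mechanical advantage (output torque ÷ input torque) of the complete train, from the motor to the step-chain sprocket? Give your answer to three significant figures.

3.94

Each stage contributes driven/driver: gear mesh 24/32 = 0.75, chain 87/29 = 3, gear mesh 42/24 = 1.75.
Overall: 0.75 × 3 × 1.75 = 3.9375.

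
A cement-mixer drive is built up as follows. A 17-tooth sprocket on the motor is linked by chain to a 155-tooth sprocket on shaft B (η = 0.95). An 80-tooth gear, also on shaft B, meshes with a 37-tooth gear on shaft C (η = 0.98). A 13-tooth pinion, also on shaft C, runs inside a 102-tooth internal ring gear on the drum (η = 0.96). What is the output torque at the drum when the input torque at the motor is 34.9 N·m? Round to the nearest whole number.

chain 155/17 = 9.1176 → τ = 34.9·9.1176·0.95 = 302.3 N·m
gear mesh 37/80 = 0.4625 → τ = 302.3·0.4625·0.98 = 137.02 N·m
internal gear 102/13 = 7.8462 → τ = 137.02·7.8462·0.96 = 1032 N·m

1032 N·m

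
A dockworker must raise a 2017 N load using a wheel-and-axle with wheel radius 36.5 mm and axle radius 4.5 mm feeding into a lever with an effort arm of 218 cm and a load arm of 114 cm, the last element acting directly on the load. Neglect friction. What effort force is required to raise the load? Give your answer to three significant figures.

130 N

Wheel-and-axle MA = R/r = 36.5/4.5 = 8.1111.
Lever MA = effort arm / load arm = 218/114 = 1.9123.
Combined ideal MA = 8.1111 × 1.9123 = 15.511.
Effort = load / MA = 2017 / 15.511 = 130.04 N.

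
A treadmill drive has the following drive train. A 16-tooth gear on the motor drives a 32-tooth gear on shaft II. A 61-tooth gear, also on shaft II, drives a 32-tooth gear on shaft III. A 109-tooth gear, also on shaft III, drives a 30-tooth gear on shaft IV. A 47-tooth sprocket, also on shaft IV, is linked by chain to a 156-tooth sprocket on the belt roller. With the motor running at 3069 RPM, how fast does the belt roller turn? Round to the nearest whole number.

3202 RPM

the motor → shaft II (gear mesh, 32/16): 3069 ÷ 2 = 1534.5 RPM
shaft II → shaft III (gear mesh, 32/61): 1534.5 ÷ 0.52459 = 2925.1 RPM
shaft III → shaft IV (gear mesh, 30/109): 2925.1 ÷ 0.27523 = 10628 RPM
shaft IV → the belt roller (chain, 156/47): 10628 ÷ 3.3191 = 3202 RPM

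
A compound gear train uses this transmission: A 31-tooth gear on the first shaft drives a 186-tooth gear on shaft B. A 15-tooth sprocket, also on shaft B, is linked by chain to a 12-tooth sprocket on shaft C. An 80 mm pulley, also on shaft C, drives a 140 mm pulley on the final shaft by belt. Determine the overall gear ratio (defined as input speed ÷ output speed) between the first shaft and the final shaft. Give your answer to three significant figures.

8.40

Each stage contributes driven/driver: gear mesh 186/31 = 6, chain 12/15 = 0.8, belt 140/80 = 1.75.
Overall: 6 × 0.8 × 1.75 = 8.4.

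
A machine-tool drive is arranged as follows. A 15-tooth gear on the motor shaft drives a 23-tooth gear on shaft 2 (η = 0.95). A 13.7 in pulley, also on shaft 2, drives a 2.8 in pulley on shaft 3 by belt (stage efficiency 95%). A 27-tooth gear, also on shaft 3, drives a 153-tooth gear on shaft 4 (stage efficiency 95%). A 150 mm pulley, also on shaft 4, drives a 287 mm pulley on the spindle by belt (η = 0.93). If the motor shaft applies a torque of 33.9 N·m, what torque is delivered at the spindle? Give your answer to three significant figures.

91.8 N·m

Gear mesh: ratio = 23/15 = 1.5333; torque at shaft 2 = 33.9 × 1.5333 × 0.95 = 49.381 N·m.
Belt: ratio = 2.8/13.7 = 0.20438; torque at shaft 3 = 49.381 × 0.20438 × 0.95 = 9.5878 N·m.
Gear mesh: ratio = 153/27 = 5.6667; torque at shaft 4 = 9.5878 × 5.6667 × 0.95 = 51.615 N·m.
Belt: ratio = 287/150 = 1.9133; torque at the spindle = 51.615 × 1.9133 × 0.93 = 91.843 N·m.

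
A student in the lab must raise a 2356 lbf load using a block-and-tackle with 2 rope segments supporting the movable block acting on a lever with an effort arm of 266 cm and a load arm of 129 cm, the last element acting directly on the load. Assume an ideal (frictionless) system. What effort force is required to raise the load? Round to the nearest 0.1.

571.3 lbf

Block-and-tackle MA = number of supporting rope parts = 2.
Lever MA = effort arm / load arm = 266/129 = 2.062.
Combined ideal MA = 2 × 2.062 = 4.124.
Effort = load / MA = 2356 / 4.124 = 571.29 lbf.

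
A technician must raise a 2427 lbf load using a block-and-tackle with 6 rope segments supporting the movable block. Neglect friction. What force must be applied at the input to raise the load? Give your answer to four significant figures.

Block-and-tackle MA = number of supporting rope parts = 6.
Effort = load / MA = 2427 / 6 = 404.5 lbf.

404.5 lbf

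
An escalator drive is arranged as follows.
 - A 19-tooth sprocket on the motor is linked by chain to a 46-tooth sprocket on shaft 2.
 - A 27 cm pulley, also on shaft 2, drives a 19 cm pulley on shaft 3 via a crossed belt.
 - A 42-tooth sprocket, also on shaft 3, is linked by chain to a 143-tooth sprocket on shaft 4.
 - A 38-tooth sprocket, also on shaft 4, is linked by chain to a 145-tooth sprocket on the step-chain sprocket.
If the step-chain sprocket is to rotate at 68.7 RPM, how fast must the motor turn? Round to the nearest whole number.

Overall ratio R = 2.4211 × 0.7037 × 3.4048 × 3.8158 = 22.134.
Required input speed = output speed × R = 68.7 × 22.134 = 1520.6 RPM.

1521 RPM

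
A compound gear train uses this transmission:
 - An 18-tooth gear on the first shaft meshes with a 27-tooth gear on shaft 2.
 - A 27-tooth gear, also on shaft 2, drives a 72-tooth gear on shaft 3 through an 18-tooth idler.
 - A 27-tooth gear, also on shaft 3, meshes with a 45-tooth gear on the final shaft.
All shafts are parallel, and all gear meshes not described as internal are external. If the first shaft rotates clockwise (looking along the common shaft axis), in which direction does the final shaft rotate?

clockwise

the first shaft → shaft 2: external mesh, 1 reversal → CCW.
shaft 2 → shaft 3: driver → idler → driven is 2 external meshes, 2 reversals → CCW.
shaft 3 → the final shaft: external mesh, 1 reversal → CW.
4 reversals in total — an even number — so the final shaft turns the same way as the first shaft.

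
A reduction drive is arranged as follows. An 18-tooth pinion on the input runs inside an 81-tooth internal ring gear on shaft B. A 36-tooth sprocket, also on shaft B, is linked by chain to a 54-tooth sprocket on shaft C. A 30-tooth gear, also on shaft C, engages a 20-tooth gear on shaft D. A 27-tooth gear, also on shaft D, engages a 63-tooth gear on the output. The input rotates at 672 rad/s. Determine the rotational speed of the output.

the input → shaft B (internal gear, 81/18): 672 ÷ 4.5 = 149.33 rad/s
shaft B → shaft C (chain, 54/36): 149.33 ÷ 1.5 = 99.556 rad/s
shaft C → shaft D (gear mesh, 20/30): 99.556 ÷ 0.66667 = 149.33 rad/s
shaft D → the output (gear mesh, 63/27): 149.33 ÷ 2.3333 = 64 rad/s

64 rad/s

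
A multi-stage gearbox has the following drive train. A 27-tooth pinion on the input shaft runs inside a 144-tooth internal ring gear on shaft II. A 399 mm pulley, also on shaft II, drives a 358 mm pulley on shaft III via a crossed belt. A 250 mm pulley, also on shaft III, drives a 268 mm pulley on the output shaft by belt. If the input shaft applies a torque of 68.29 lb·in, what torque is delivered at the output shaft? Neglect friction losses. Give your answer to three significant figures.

Internal gear: ratio = 144/27 = 5.3333; torque at shaft II = 68.29 × 5.3333 = 364.21 lb·in.
Belt: ratio = 358/399 = 0.89724; torque at shaft III = 364.21 × 0.89724 = 326.79 lb·in.
Belt: ratio = 268/250 = 1.072; torque at the output shaft = 326.79 × 1.072 = 350.32 lb·in.

350 lb·in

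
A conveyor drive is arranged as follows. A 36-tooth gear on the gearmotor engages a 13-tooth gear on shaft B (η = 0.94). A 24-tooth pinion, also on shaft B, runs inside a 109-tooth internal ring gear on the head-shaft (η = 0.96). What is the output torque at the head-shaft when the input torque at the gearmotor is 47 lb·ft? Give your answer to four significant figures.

69.56 lb·ft

Gear mesh: ratio = 13/36 = 0.36111; torque at shaft B = 47 × 0.36111 × 0.94 = 15.954 lb·ft.
Internal gear: ratio = 109/24 = 4.5417; torque at the head-shaft = 15.954 × 4.5417 × 0.96 = 69.559 lb·ft.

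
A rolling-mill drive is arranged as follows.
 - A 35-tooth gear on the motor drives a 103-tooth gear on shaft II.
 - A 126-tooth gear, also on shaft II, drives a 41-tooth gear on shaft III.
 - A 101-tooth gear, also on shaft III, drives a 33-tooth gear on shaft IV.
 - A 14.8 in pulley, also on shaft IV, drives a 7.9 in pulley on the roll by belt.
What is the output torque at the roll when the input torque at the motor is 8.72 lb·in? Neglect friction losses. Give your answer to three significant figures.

1.46 lb·in

Gear mesh: ratio = 103/35 = 2.9429; torque at shaft II = 8.72 × 2.9429 = 25.662 lb·in.
Gear mesh: ratio = 41/126 = 0.3254; torque at shaft III = 25.662 × 0.3254 = 8.3502 lb·in.
Gear mesh: ratio = 33/101 = 0.32673; torque at shaft IV = 8.3502 × 0.32673 = 2.7283 lb·in.
Belt: ratio = 7.9/14.8 = 0.53378; torque at the roll = 2.7283 × 0.53378 = 1.4563 lb·in.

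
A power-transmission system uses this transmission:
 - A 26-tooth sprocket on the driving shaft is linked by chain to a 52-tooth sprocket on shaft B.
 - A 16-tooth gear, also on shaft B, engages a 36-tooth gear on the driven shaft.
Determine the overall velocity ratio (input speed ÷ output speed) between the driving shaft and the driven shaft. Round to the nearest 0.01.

4.50

Each stage contributes driven/driver: chain 52/26 = 2, gear mesh 36/16 = 2.25.
Overall: 2 × 2.25 = 4.5.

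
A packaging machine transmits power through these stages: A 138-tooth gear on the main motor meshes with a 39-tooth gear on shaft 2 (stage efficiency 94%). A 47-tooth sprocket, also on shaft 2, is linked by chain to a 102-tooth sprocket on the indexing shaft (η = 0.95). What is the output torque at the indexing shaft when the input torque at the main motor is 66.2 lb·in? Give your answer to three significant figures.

36.3 lb·in

Gear mesh: ratio = 39/138 = 0.28261; torque at shaft 2 = 66.2 × 0.28261 × 0.94 = 17.586 lb·in.
Chain: ratio = 102/47 = 2.1702; torque at the indexing shaft = 17.586 × 2.1702 × 0.95 = 36.257 lb·in.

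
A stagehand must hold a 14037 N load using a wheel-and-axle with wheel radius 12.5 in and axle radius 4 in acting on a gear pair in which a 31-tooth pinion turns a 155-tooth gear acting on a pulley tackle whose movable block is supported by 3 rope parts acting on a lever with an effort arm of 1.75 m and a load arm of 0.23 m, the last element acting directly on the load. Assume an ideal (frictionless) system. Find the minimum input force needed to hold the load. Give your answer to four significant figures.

Wheel-and-axle MA = R/r = 12.5/4 = 3.125.
Gear pair MA = 155/31 = 5.
Block-and-tackle MA = number of supporting rope parts = 3.
Lever MA = effort arm / load arm = 1.75/0.23 = 7.6087.
Combined ideal MA = 3.125 × 5 × 3 × 7.6087 = 356.66.
Effort = load / MA = 14037 / 356.66 = 39.357 N.

39.36 N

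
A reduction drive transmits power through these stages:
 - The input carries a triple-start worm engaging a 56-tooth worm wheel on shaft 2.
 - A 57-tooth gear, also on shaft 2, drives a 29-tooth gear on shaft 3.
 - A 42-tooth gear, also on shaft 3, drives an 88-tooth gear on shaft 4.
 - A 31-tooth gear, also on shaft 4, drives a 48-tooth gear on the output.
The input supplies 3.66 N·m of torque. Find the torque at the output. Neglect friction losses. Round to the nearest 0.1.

After the worm (56/3): 3.66 × 18.667 = 68.32 N·m
After the gear mesh (29/57): 68.32 × 0.50877 = 34.759 N·m
After the gear mesh (88/42): 34.759 × 2.0952 = 72.829 N·m
After the gear mesh (48/31): 72.829 × 1.5484 = 112.77 N·m

112.8 N·m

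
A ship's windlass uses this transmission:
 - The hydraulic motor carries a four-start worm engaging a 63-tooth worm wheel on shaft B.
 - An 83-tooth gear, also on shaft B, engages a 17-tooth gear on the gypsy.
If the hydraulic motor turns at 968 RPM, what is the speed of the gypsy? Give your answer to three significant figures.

300 RPM

the hydraulic motor → shaft B (worm, 63/4): 968 ÷ 15.75 = 61.46 RPM
shaft B → the gypsy (gear mesh, 17/83): 61.46 ÷ 0.20482 = 300.07 RPM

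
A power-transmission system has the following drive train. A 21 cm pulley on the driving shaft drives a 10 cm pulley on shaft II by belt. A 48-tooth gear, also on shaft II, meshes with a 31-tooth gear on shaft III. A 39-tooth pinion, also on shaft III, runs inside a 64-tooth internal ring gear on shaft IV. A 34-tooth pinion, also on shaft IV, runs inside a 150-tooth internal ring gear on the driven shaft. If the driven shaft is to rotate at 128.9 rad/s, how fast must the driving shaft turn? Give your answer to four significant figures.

Overall ratio R = 0.47619 × 0.64583 × 1.641 × 4.4118 = 2.2265.
Required input speed = output speed × R = 128.9 × 2.2265 = 287 rad/s.

287.0 rad/s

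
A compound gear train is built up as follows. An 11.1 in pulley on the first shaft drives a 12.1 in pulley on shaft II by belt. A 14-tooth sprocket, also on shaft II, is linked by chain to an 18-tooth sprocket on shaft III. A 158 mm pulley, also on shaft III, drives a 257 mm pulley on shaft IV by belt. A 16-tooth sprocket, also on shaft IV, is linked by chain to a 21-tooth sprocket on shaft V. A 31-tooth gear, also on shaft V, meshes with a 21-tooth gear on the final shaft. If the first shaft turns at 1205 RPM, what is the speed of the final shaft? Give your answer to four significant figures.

Belt: ratio = 12.1/11.1 = 1.0901, so shaft II turns at 1205 / 1.0901 = 1105.4 RPM.
Chain: ratio = 18/14 = 1.2857, so shaft III turns at 1105.4 / 1.2857 = 859.77 RPM.
Belt: ratio = 257/158 = 1.6266, so shaft IV turns at 859.77 / 1.6266 = 528.57 RPM.
Chain: ratio = 21/16 = 1.3125, so shaft V turns at 528.57 / 1.3125 = 402.72 RPM.
Gear mesh: ratio = 21/31 = 0.67742, so the final shaft turns at 402.72 / 0.67742 = 594.49 RPM.

594.5 RPM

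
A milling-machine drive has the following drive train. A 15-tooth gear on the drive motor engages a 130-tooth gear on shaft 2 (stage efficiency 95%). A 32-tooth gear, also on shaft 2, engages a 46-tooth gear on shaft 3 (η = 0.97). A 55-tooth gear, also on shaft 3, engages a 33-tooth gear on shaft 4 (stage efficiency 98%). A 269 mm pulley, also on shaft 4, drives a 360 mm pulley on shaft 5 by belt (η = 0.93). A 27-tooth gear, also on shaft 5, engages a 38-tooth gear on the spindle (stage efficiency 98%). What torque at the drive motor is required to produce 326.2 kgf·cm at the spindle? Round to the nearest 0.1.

28.1 kgf·cm

Overall ratio R = 8.6667 × 1.4375 × 0.6 × 1.3383 × 1.4074 = 14.079; overall efficiency η = 0.95 × 0.97 × 0.98 × 0.93 × 0.98 = 0.8231.
Input torque = output torque / (R × η) = 326.2 / (14.079 × 0.8231) = 28.15 kgf·cm.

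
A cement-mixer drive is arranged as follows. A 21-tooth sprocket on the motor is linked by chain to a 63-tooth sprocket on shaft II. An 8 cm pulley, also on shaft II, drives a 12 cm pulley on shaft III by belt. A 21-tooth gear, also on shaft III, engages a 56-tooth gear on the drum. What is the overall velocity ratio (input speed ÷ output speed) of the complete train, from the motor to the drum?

12

Each stage contributes driven/driver: chain 63/21 = 3, belt 12/8 = 1.5, gear mesh 56/21 = 2.6667.
Overall: 3 × 1.5 × 2.6667 = 12.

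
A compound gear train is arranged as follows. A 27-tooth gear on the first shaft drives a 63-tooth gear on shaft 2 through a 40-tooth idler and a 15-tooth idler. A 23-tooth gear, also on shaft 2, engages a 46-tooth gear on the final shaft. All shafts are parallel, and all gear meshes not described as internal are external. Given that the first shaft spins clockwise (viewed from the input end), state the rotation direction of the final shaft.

clockwise

the first shaft → shaft 2: driver → idler → idler → driven is 3 external meshes, 3 reversals → CCW.
shaft 2 → the final shaft: external mesh, 1 reversal → CW.
4 reversals in total — an even number — so the final shaft turns the same way as the first shaft.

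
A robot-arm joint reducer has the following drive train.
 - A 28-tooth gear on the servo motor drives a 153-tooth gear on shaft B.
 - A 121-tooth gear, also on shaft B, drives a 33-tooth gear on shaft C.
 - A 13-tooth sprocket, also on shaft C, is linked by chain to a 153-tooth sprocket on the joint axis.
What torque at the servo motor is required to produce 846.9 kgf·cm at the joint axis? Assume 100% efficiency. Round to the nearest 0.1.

48.3 kgf·cm

Overall ratio R = 5.4643 × 0.27273 × 11.769 = 17.539.
Input torque = output torque / R = 846.9 / 17.539 = 48.286 kgf·cm.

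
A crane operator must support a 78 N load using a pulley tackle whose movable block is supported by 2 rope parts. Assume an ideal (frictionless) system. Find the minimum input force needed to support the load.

39 N

Block-and-tackle MA = number of supporting rope parts = 2.
Effort = load / MA = 78 / 2 = 39 N.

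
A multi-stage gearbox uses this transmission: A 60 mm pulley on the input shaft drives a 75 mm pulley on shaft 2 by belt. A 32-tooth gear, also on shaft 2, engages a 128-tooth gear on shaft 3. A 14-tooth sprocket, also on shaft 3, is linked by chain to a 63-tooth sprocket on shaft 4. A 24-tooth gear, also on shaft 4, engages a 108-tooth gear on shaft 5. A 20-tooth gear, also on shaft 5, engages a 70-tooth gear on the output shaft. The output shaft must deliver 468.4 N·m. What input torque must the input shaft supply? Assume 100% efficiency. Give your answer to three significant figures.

Overall ratio R = 1.25 × 4 × 4.5 × 4.5 × 3.5 = 354.38.
Input torque = output torque / R = 468.4 / 354.38 = 1.3218 N·m.

1.32 N·m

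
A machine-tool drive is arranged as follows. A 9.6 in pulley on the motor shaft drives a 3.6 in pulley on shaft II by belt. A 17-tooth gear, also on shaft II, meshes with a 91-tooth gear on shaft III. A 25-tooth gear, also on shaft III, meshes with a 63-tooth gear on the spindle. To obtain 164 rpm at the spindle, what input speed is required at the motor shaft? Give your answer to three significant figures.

830 rpm

Overall ratio R = 0.375 × 5.3529 × 2.52 = 5.0585.
Required input speed = output speed × R = 164 × 5.0585 = 829.6 rpm.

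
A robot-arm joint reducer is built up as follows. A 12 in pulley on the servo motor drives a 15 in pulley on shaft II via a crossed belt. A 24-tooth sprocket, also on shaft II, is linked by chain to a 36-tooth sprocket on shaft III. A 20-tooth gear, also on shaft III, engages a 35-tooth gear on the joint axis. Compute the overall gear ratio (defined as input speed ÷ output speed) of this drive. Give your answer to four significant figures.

3.281

Each stage contributes driven/driver: belt 15/12 = 1.25, chain 36/24 = 1.5, gear mesh 35/20 = 1.75.
Overall: 1.25 × 1.5 × 1.75 = 3.2812.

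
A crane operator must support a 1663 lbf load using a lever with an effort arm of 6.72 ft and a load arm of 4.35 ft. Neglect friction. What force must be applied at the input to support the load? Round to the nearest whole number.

1076 lbf

Lever MA = effort arm / load arm = 6.72/4.35 = 1.5448.
Effort = load / MA = 1663 / 1.5448 = 1076.5 lbf.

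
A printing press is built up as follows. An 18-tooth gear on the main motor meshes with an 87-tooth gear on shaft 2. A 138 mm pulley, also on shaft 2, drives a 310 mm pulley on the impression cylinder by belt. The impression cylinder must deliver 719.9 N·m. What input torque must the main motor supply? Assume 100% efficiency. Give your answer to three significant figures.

Overall ratio R = 4.8333 × 2.2464 = 10.857.
Input torque = output torque / R = 719.9 / 10.857 = 66.304 N·m.

66.3 N·m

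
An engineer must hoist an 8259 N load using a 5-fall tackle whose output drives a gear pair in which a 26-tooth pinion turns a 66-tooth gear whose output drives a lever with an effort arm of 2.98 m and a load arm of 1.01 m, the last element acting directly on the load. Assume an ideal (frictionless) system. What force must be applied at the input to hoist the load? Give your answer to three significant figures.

Block-and-tackle MA = number of supporting rope parts = 5.
Gear pair MA = 66/26 = 2.5385.
Lever MA = effort arm / load arm = 2.98/1.01 = 2.9505.
Combined ideal MA = 5 × 2.5385 × 2.9505 = 37.449.
Effort = load / MA = 8259 / 37.449 = 220.54 N.

221 N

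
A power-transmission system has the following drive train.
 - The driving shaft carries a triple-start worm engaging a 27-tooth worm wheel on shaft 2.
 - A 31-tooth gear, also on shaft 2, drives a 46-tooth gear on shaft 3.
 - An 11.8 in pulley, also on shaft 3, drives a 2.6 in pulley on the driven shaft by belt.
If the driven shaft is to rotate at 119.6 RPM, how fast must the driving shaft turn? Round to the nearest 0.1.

Overall ratio R = 9 × 1.4839 × 0.22034 = 2.9426.
Required input speed = output speed × R = 119.6 × 2.9426 = 351.93 RPM.

351.9 RPM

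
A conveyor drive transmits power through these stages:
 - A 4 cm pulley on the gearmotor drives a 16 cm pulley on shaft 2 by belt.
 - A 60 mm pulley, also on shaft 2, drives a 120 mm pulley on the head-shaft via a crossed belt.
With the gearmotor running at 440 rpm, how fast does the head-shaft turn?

Belt: ratio = 16/4 = 4, so shaft 2 turns at 440 / 4 = 110 rpm.
Belt: ratio = 120/60 = 2, so the head-shaft turns at 110 / 2 = 55 rpm.

55 rpm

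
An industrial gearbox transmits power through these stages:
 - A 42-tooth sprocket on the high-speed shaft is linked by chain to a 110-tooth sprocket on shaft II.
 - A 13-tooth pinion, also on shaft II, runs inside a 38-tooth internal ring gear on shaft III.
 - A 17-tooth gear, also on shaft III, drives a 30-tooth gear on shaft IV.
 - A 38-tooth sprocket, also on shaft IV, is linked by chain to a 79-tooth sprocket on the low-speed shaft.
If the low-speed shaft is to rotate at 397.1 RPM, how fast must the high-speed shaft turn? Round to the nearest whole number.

Overall ratio R = 2.619 × 2.9231 × 1.7647 × 2.0789 = 28.087.
Required input speed = output speed × R = 397.1 × 28.087 = 11153 RPM.

11153 RPM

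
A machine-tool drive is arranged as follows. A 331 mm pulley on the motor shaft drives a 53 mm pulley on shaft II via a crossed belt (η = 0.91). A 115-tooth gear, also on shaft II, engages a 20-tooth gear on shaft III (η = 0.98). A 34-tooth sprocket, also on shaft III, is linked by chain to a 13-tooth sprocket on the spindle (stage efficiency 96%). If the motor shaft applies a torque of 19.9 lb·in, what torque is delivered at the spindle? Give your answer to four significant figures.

0.1814 lb·in

belt 53/331 = 0.16012 → τ = 19.9·0.16012·0.91 = 2.8996 lb·in
gear mesh 20/115 = 0.17391 → τ = 2.8996·0.17391·0.98 = 0.4942 lb·in
chain 13/34 = 0.38235 → τ = 0.4942·0.38235·0.96 = 0.1814 lb·in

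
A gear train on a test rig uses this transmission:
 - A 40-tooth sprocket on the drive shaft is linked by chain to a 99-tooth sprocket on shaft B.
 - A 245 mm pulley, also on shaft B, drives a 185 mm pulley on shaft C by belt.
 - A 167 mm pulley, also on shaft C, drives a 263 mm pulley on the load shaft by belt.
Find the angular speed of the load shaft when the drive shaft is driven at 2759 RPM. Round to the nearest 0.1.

chain 99/40 = 2.475 → 2759/2.475 = 1114.7 RPM
belt 185/245 = 0.7551 → 1114.7/0.7551 = 1476.3 RPM
belt 263/167 = 1.5749 → 1476.3/1.5749 = 937.41 RPM

937.4 RPM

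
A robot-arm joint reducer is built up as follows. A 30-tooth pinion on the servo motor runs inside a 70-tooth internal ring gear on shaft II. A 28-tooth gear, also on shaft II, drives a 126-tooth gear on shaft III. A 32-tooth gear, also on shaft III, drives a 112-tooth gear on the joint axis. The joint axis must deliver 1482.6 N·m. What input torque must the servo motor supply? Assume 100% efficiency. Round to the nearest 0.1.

40.3 N·m

Overall ratio R = 2.3333 × 4.5 × 3.5 = 36.75.
Input torque = output torque / R = 1482.6 / 36.75 = 40.343 N·m.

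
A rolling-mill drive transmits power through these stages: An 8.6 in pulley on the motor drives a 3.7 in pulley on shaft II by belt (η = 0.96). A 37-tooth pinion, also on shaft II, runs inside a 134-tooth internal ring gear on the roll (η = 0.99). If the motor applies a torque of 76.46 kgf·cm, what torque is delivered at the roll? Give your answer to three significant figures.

113 kgf·cm

belt 3.7/8.6 = 0.43023 → τ = 76.46·0.43023·0.96 = 31.58 kgf·cm
internal gear 134/37 = 3.6216 → τ = 31.58·3.6216·0.99 = 113.23 kgf·cm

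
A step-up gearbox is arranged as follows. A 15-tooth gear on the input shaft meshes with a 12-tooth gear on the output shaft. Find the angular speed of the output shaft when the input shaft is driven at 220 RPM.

gear mesh 12/15 = 0.8 → 220/0.8 = 275 RPM

275 RPM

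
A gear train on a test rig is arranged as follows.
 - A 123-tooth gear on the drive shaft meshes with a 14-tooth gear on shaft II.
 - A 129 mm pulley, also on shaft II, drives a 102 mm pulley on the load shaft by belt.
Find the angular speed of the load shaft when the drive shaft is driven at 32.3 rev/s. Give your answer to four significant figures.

358.9 rev/s

gear mesh 14/123 = 0.11382 → 32.3/0.11382 = 283.78 rev/s
belt 102/129 = 0.7907 → 283.78/0.7907 = 358.9 rev/s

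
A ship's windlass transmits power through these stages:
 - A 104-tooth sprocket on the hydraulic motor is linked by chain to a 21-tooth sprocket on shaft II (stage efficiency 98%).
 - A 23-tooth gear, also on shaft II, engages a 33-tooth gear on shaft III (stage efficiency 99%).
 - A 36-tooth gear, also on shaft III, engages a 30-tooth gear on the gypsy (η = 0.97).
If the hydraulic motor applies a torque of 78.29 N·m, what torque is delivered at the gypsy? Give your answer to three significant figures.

Chain: ratio = 21/104 = 0.20192; torque at shaft II = 78.29 × 0.20192 × 0.98 = 15.492 N·m.
Gear mesh: ratio = 33/23 = 1.4348; torque at shaft III = 15.492 × 1.4348 × 0.99 = 22.006 N·m.
Gear mesh: ratio = 30/36 = 0.83333; torque at the gypsy = 22.006 × 0.83333 × 0.97 = 17.788 N·m.

17.8 N·m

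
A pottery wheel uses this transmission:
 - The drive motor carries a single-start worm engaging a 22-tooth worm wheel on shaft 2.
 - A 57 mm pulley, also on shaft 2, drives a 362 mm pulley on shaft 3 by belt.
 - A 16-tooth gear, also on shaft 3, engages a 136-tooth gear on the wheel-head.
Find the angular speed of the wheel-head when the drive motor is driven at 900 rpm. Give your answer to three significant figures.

the drive motor → shaft 2 (worm, 22/1): 900 ÷ 22 = 40.909 rpm
shaft 2 → shaft 3 (belt, 362/57): 40.909 ÷ 6.3509 = 6.4415 rpm
shaft 3 → the wheel-head (gear mesh, 136/16): 6.4415 ÷ 8.5 = 0.75782 rpm

0.758 rpm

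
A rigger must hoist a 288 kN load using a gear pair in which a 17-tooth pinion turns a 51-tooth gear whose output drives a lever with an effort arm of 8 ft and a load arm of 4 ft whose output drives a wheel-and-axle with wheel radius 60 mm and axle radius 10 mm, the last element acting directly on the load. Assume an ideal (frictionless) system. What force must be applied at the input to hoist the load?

Gear pair MA = 51/17 = 3.
Lever MA = effort arm / load arm = 8/4 = 2.
Wheel-and-axle MA = R/r = 60/10 = 6.
Combined ideal MA = 3 × 2 × 6 = 36.
Effort = load / MA = 288 / 36 = 8 kN.

8 kN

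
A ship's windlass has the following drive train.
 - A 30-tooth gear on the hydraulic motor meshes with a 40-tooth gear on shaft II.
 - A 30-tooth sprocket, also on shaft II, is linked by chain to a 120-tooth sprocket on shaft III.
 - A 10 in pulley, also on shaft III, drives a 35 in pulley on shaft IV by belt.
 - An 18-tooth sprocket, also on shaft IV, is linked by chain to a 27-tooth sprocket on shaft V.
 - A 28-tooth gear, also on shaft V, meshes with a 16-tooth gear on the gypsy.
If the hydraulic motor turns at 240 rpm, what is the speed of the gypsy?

15 rpm

gear mesh 40/30 = 1.3333 → 240/1.3333 = 180 rpm
chain 120/30 = 4 → 180/4 = 45 rpm
belt 35/10 = 3.5 → 45/3.5 = 12.857 rpm
chain 27/18 = 1.5 → 12.857/1.5 = 8.5714 rpm
gear mesh 16/28 = 0.57143 → 8.5714/0.57143 = 15 rpm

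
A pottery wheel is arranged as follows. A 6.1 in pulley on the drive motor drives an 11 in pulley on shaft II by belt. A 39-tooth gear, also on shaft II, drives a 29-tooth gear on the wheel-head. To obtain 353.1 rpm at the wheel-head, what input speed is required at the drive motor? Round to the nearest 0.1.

Overall ratio R = 1.8033 × 0.74359 = 1.3409.
Required input speed = output speed × R = 353.1 × 1.3409 = 473.47 rpm.

473.5 rpm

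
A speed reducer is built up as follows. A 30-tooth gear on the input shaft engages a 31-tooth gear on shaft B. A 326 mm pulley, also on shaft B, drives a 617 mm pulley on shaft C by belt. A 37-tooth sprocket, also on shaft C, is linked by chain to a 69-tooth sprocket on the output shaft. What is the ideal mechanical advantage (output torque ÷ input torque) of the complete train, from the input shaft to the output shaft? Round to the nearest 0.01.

Each stage contributes driven/driver: gear mesh 31/30 = 1.0333, belt 617/326 = 1.8926, chain 69/37 = 1.8649.
Overall: 1.0333 × 1.8926 × 1.8649 = 3.6472.

3.65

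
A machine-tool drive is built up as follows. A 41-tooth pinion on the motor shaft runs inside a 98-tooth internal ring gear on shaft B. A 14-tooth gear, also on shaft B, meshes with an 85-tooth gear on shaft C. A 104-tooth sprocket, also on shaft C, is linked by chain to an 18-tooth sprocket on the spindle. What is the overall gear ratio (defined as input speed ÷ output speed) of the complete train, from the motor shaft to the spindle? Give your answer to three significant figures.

Each stage contributes driven/driver: internal gear 98/41 = 2.3902, gear mesh 85/14 = 6.0714, chain 18/104 = 0.17308.
Overall: 2.3902 × 6.0714 × 0.17308 = 2.5117.

2.51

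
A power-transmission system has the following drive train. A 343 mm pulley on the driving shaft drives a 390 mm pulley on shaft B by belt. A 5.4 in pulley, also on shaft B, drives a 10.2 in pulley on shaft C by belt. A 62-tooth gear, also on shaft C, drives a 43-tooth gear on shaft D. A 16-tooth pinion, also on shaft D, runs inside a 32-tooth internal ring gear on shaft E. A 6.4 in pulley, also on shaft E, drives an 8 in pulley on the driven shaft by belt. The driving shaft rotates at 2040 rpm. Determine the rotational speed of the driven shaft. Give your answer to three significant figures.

548 rpm

the driving shaft → shaft B (belt, 390/343): 2040 ÷ 1.137 = 1794.2 rpm
shaft B → shaft C (belt, 10.2/5.4): 1794.2 ÷ 1.8889 = 949.85 rpm
shaft C → shaft D (gear mesh, 43/62): 949.85 ÷ 0.69355 = 1369.5 rpm
shaft D → shaft E (internal gear, 32/16): 1369.5 ÷ 2 = 684.77 rpm
shaft E → the driven shaft (belt, 8/6.4): 684.77 ÷ 1.25 = 547.82 rpm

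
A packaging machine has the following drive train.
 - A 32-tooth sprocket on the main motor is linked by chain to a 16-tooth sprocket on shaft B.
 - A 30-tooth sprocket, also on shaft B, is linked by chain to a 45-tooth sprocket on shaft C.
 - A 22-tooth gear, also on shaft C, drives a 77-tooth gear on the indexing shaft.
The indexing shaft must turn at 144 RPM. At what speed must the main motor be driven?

Overall ratio R = 0.5 × 1.5 × 3.5 = 2.625.
Required input speed = output speed × R = 144 × 2.625 = 378 RPM.

378 RPM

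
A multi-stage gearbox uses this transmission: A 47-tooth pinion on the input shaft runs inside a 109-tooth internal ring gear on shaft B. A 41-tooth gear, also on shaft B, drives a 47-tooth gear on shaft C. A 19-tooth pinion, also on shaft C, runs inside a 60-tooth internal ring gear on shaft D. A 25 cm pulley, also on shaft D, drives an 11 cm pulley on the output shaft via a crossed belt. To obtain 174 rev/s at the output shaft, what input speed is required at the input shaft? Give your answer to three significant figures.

Overall ratio R = 2.3191 × 1.1463 × 3.1579 × 0.44 = 3.694.
Required input speed = output speed × R = 174 × 3.694 = 642.75 rev/s.

643 rev/s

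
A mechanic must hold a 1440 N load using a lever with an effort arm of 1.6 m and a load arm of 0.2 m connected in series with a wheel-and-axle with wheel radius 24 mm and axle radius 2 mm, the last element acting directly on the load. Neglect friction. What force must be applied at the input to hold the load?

15 N

Lever MA = effort arm / load arm = 1.6/0.2 = 8.
Wheel-and-axle MA = R/r = 24/2 = 12.
Combined ideal MA = 8 × 12 = 96.
Effort = load / MA = 1440 / 96 = 15 N.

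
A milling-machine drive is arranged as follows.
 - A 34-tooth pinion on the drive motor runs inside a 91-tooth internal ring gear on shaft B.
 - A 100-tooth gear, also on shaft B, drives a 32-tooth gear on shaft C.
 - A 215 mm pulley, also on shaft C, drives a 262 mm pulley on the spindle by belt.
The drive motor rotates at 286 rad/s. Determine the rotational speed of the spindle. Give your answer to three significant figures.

274 rad/s

the drive motor → shaft B (internal gear, 91/34): 286 ÷ 2.6765 = 106.86 rad/s
shaft B → shaft C (gear mesh, 32/100): 106.86 ÷ 0.32 = 333.93 rad/s
shaft C → the spindle (belt, 262/215): 333.93 ÷ 1.2186 = 274.03 rad/s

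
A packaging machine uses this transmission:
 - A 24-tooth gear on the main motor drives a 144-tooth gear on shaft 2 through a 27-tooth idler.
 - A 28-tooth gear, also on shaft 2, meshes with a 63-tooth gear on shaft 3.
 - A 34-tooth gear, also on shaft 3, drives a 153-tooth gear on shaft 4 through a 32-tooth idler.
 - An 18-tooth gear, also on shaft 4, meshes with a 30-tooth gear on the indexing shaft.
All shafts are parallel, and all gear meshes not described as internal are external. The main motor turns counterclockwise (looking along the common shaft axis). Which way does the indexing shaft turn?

counterclockwise

the main motor → shaft 2: driver → idler → driven is 2 external meshes, 2 reversals → CCW.
shaft 2 → shaft 3: external mesh, 1 reversal → CW.
shaft 3 → shaft 4: driver → idler → driven is 2 external meshes, 2 reversals → CW.
shaft 4 → the indexing shaft: external mesh, 1 reversal → CCW.
6 reversals in total — an even number — so the indexing shaft turns the same way as the main motor.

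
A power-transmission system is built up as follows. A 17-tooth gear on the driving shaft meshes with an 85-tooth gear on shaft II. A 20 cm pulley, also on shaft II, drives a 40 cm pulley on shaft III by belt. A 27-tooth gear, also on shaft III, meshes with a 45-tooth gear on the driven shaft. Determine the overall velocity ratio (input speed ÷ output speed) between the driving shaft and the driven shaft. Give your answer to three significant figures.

Each stage contributes driven/driver: gear mesh 85/17 = 5, belt 40/20 = 2, gear mesh 45/27 = 1.6667.
Overall: 5 × 2 × 1.6667 = 16.667.

16.7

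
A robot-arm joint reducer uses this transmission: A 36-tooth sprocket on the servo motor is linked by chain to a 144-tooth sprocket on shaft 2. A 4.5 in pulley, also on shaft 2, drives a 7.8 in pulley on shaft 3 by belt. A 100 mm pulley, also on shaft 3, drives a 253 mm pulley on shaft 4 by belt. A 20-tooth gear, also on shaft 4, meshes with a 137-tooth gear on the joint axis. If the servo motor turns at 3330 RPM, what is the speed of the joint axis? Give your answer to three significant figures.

Chain: ratio = 144/36 = 4, so shaft 2 turns at 3330 / 4 = 832.5 RPM.
Belt: ratio = 7.8/4.5 = 1.7333, so shaft 3 turns at 832.5 / 1.7333 = 480.29 RPM.
Belt: ratio = 253/100 = 2.53, so shaft 4 turns at 480.29 / 2.53 = 189.84 RPM.
Gear mesh: ratio = 137/20 = 6.85, so the joint axis turns at 189.84 / 6.85 = 27.713 RPM.

27.7 RPM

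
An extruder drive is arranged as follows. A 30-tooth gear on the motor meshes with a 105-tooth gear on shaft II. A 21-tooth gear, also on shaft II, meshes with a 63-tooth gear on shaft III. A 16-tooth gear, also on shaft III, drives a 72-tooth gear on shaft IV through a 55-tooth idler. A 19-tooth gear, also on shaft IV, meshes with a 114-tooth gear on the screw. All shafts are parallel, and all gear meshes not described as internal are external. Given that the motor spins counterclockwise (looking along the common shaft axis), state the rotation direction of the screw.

the motor → shaft II: external mesh, 1 reversal → CW.
shaft II → shaft III: external mesh, 1 reversal → CCW.
shaft III → shaft IV: driver → idler → driven is 2 external meshes, 2 reversals → CCW.
shaft IV → the screw: external mesh, 1 reversal → CW.
5 reversals in total — an odd number — so the screw turns opposite to the motor.

clockwise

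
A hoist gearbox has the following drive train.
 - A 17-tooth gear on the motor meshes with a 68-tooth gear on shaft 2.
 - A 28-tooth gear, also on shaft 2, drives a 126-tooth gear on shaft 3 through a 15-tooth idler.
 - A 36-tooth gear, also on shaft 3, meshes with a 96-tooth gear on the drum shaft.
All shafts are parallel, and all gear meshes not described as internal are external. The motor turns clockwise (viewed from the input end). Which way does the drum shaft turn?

the motor → shaft 2: external mesh, 1 reversal → CCW.
shaft 2 → shaft 3: driver → idler → driven is 2 external meshes, 2 reversals → CCW.
shaft 3 → the drum shaft: external mesh, 1 reversal → CW.
4 reversals in total — an even number — so the drum shaft turns the same way as the motor.

clockwise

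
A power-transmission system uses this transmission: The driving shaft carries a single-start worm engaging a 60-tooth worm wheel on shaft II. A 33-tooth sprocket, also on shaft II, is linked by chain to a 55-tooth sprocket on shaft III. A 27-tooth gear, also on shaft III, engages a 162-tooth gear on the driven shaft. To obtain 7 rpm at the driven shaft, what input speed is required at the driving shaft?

4200 rpm

Overall ratio R = 60 × 1.6667 × 6 = 600.
Required input speed = output speed × R = 7 × 600 = 4200 rpm.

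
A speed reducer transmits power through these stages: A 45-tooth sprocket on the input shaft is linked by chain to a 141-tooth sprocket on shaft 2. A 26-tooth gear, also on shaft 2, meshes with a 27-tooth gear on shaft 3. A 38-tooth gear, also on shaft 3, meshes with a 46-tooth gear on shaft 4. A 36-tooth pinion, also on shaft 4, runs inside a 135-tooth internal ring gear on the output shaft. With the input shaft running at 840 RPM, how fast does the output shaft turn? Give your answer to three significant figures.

the input shaft → shaft 2 (chain, 141/45): 840 ÷ 3.1333 = 268.09 RPM
shaft 2 → shaft 3 (gear mesh, 27/26): 268.09 ÷ 1.0385 = 258.16 RPM
shaft 3 → shaft 4 (gear mesh, 46/38): 258.16 ÷ 1.2105 = 213.26 RPM
shaft 4 → the output shaft (internal gear, 135/36): 213.26 ÷ 3.75 = 56.869 RPM

56.9 RPM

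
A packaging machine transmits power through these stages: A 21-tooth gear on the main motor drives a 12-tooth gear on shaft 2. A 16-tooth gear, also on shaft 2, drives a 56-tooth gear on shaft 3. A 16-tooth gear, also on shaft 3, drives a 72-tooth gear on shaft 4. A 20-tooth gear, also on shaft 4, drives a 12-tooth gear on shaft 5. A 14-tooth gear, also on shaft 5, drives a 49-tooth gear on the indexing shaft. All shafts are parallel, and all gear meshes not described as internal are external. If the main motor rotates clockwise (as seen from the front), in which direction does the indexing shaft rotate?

anticlockwise

the main motor → shaft 2: external mesh, 1 reversal → CCW.
shaft 2 → shaft 3: external mesh, 1 reversal → CW.
shaft 3 → shaft 4: external mesh, 1 reversal → CCW.
shaft 4 → shaft 5: external mesh, 1 reversal → CW.
shaft 5 → the indexing shaft: external mesh, 1 reversal → CCW.
5 reversals in total — an odd number — so the indexing shaft turns opposite to the main motor.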